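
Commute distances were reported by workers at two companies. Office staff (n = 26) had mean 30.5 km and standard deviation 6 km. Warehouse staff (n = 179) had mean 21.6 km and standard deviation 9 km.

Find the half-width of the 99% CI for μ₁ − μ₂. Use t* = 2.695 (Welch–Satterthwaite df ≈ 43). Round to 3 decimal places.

3.653

Standard errors of each mean: 6/√26 = 1.1767 and 9/√179 = 0.6727.
SE(x̄₁ − x̄₂) = √(1.1767² + 0.6727²) = 1.3554 for independent samples with unequal variances.
With t* = 2.695, the margin is 2.695 × 1.3554 = 3.6528.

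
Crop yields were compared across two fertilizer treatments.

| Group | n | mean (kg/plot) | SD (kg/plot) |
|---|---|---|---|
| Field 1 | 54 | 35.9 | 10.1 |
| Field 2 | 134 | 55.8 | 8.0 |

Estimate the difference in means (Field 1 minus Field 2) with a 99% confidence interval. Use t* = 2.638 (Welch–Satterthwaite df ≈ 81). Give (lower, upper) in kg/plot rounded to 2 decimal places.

(-23.96, -15.84)

Standard errors of each mean: 10.1/√54 = 1.3744 and 8.0/√134 = 0.6911.
SE(x̄₁ − x̄₂) = √(1.3744² + 0.6911²) = 1.5384 for independent samples with unequal variances.
With t* = 2.638, the margin is 2.638 × 1.5384 = 4.0583.
x̄₁ − x̄₂ = 35.9 − 55.8 = -19.9000; the interval is -19.9000 ± 4.0583 = (-23.96, -15.84).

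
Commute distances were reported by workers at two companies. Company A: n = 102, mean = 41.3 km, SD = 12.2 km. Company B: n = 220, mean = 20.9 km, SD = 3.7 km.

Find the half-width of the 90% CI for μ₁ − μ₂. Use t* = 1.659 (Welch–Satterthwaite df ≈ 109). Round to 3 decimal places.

SE₁ = s₁/√n₁ = 12.2/√102 = 1.2080; SE₂ = 3.7/√220 = 0.2495.
Independent samples, unequal variances: SE_diff = √(SE₁² + SE₂²) = √(1.459264 + 0.06225025) = 1.2335.
t* = 1.659, so margin of error = 1.659 × 1.2335 = 2.0464.

2.046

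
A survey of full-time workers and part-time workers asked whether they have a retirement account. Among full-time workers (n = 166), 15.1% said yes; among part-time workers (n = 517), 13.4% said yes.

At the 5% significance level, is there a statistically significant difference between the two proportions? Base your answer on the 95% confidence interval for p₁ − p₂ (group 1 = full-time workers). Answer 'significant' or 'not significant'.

Each SE is √(p̂(1−p̂)/n): √(0.1510·0.8490/166) = 0.02779 and √(0.1340·0.8660/517) = 0.01498.
SE(p̂₁ − p̂₂) = √(SE₁² + SE₂²) = √(0.0007722841 + 0.0002244004) = 0.03157, since the two samples are independent.
At 95% confidence z* = 1.960; margin = 1.960 × 0.03157 = 0.06188.
The difference is 0.1510 − 0.1340 = 0.0170, so the interval is 0.0170 ± 0.06188 = (-0.04488, 0.07888).
The interval (-0.04488, 0.07888) contains 0, so the difference is not significant.

not significant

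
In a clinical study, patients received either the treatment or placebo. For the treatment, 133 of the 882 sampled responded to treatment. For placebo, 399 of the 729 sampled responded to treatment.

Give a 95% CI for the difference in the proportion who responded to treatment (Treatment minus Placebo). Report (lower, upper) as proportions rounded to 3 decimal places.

First, p̂₁ = 133/882 = 0.1508; p̂₂ = 399/729 = 0.5473.
The two standard errors are √(0.1508×0.8492/882) = 0.01205 and √(0.5473×0.4527/729) = 0.01844.
Because the samples are independent, SE_diff = √(0.01205² + 0.01844²) = 0.02203.
Using z* = 1.960 for 95%, ME = 1.960 × 0.02203 = 0.04318.
p̂₁ − p̂₂ = -0.3965; interval -0.3965 ± 0.04318 gives (-0.440, -0.353).

(-0.440, -0.353)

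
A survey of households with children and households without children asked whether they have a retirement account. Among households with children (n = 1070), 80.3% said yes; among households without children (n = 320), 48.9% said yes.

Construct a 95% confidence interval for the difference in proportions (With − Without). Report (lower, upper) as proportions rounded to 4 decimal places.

Each SE is √(p̂(1−p̂)/n): √(0.8030·0.1970/1070) = 0.01216 and √(0.4890·0.5110/320) = 0.02794.
SE(p̂₁ − p̂₂) = √(SE₁² + SE₂²) = √(0.0001478656 + 0.0007806436) = 0.03047, since the two samples are independent.
At 95% confidence z* = 1.960; margin = 1.960 × 0.03047 = 0.05972.
The difference is 0.8030 − 0.4890 = 0.3140, so the interval is 0.3140 ± 0.05972 = (0.2543, 0.3737).

(0.2543, 0.3737)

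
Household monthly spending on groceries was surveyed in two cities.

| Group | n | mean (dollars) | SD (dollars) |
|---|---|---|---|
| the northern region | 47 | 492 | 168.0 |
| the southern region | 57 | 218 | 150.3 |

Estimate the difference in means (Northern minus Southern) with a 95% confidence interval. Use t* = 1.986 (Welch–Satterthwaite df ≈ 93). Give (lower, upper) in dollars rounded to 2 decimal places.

Per-group SEs: s₁/√n₁ = 168.0/√47 = 24.5053, s₂/√n₂ = 150.3/√57 = 19.9077.
Unpooled SE of the difference: √(600.50972809 + 396.31651929) = 31.5726.
Margin of error = t* · SE = 1.986 × 31.5726 = 62.7032.
x̄₁ − x̄₂ = 492 − 218 = 274.0000.
CI: 274.0000 ± 62.7032 = (211.30, 336.70).

(211.30, 336.70)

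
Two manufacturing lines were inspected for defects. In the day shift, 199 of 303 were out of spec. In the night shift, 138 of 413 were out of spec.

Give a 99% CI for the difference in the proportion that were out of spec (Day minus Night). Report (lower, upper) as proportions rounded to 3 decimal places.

(0.230, 0.415)

Sample proportions: 199/303 = 0.6568, 138/413 = 0.3341.
Each SE is √(p̂(1−p̂)/n): √(0.6568·0.3432/303) = 0.02728 and √(0.3341·0.6659/413) = 0.02321.
SE(p̂₁ − p̂₂) = √(SE₁² + SE₂²) = √(0.0007441984 + 0.0005387041) = 0.03582, since the two samples are independent.
At 99% confidence z* = 2.576; margin = 2.576 × 0.03582 = 0.09227.
The difference is 0.6568 − 0.3341 = 0.3227, so the interval is 0.3227 ± 0.09227 = (0.230, 0.415).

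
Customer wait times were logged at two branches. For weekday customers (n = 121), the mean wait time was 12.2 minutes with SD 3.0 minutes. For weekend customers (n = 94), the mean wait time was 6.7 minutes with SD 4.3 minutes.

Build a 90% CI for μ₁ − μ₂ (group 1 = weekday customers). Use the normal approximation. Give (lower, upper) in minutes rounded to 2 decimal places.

SE₁ = s₁/√n₁ = 3.0/√121 = 0.2727; SE₂ = 4.3/√94 = 0.4435.
Independent samples, unequal variances: SE_diff = √(SE₁² + SE₂²) = √(0.07436529 + 0.19669225) = 0.5206.
z* = 1.645, so margin of error = 1.645 × 0.5206 = 0.8564.
Difference in means = 12.2 − 6.7 = 5.5000.
5.5000 ± 0.8564 → (4.64, 6.36).

(4.64, 6.36)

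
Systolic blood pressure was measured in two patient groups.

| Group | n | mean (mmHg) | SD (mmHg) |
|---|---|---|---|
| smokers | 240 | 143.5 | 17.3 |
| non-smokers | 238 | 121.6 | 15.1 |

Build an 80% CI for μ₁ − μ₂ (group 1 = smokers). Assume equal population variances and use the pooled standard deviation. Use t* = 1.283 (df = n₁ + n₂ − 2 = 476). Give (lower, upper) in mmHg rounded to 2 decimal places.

(19.99, 23.81)

Pooled variance s_p² = [239·17.3² + 237·15.1²] / (240+238−2) = 263.7997, so s_p = 16.2419.
SE_diff = s_p·√(1/n₁ + 1/n₂) = 16.2419·√(1/240 + 1/238) = 1.4858.
t* = 1.283; margin = 1.283 × 1.4858 = 1.9063.
Difference = 143.5 − 121.6 = 21.9000.
21.9000 ± 1.9063 → (19.99, 23.81).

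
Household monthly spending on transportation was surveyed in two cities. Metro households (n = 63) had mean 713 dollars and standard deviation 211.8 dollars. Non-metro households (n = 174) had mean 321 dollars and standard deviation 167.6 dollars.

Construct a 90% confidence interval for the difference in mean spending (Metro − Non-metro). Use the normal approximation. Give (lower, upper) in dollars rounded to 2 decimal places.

(343.38, 440.62)

Per-group SEs: s₁/√n₁ = 211.8/√63 = 26.6843, s₂/√n₂ = 167.6/√174 = 12.7057.
Unpooled SE of the difference: √(712.05186649 + 161.43481249) = 29.5548.
Margin of error = z* · SE = 1.645 × 29.5548 = 48.6176.
x̄₁ − x̄₂ = 713 − 321 = 392.0000.
CI: 392.0000 ± 48.6176 = (343.38, 440.62).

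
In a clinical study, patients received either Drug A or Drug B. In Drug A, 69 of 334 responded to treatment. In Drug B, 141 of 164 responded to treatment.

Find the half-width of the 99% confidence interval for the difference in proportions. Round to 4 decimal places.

0.0902

p̂₁ = 69/334 = 0.2066 and p̂₂ = 141/164 = 0.8598.
SE₁ = √(p̂₁(1−p̂₁)/n₁) = √(0.2066·0.7934/334) = 0.02215; SE₂ = √(0.8598·0.1402/164) = 0.02711.
Independent samples: SE of the difference = √(SE₁² + SE₂²) = √(0.0004906225 + 0.0007349521) = 0.03501.
z* for 99% confidence is 2.576, so the margin of error is 2.576 × 0.03501 = 0.09019.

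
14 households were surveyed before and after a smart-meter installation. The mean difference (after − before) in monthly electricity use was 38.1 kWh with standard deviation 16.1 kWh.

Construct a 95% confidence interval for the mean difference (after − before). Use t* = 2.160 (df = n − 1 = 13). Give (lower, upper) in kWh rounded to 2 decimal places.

This is a matched-pairs design, so SE = s_d/√n = 16.1/√14 = 4.3029.
Margin = 2.160 × 4.3029 = 9.2943; the interval is 38.1 ± 9.2943 = (28.81, 47.39).

(28.81, 47.39)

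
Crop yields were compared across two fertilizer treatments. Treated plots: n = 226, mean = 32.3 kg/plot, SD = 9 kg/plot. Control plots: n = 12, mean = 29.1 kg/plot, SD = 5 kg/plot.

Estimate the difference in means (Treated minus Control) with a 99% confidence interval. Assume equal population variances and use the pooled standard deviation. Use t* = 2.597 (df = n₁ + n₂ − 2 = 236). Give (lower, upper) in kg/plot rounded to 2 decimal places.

s_p = √[((n₁−1)s₁² + (n₂−1)s₂²)/(n₁+n₂−2)] = √[(225·9² + 11·5²)/236] = 8.8538.
SE = 8.8538·√(1/226 + 1/12) = 2.6228.
With t* = 2.597, margin = 2.597 × 2.6228 = 6.8114.
x̄₁ − x̄₂ = 32.3 − 29.1 = 3.2000; interval 3.2000 ± 6.8114 = (-3.61, 10.01).

(-3.61, 10.01)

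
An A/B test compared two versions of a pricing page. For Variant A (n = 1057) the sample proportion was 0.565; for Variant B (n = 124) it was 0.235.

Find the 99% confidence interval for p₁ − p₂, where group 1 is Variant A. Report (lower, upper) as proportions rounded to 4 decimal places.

SE₁ = √(p̂₁(1−p̂₁)/n₁) = √(0.5650·0.4350/1057) = 0.01525; SE₂ = √(0.2350·0.7650/124) = 0.03808.
Independent samples: SE of the difference = √(SE₁² + SE₂²) = √(0.0002325625 + 0.0014500864) = 0.04102.
z* for 99% confidence is 2.576, so the margin of error is 2.576 × 0.04102 = 0.10567.
Point estimate p̂₁ − p̂₂ = 0.5650 − 0.2350 = 0.3300.
0.3300 ± 0.10567 → (0.2243, 0.4357).

(0.2243, 0.4357)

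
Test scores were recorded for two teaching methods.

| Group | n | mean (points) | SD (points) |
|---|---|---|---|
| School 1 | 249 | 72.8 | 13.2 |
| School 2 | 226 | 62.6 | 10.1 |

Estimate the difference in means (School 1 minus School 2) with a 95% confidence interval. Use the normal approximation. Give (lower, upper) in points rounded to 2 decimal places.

Standard errors of each mean: 13.2/√249 = 0.8365 and 10.1/√226 = 0.6718.
SE(x̄₁ − x̄₂) = √(0.8365² + 0.6718²) = 1.0729 for independent samples with unequal variances.
With z* = 1.960, the margin is 1.960 × 1.0729 = 2.1029.
x̄₁ − x̄₂ = 72.8 − 62.6 = 10.2000; the interval is 10.2000 ± 2.1029 = (8.10, 12.30).

(8.10, 12.30)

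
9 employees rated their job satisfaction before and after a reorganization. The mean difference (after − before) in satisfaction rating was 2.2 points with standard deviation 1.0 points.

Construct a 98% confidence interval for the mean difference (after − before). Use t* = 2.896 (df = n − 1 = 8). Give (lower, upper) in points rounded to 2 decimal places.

This is a matched-pairs design, so SE = s_d/√n = 1.0/√9 = 0.3333.
Margin = 2.896 × 0.3333 = 0.9652; the interval is 2.2 ± 0.9652 = (1.23, 3.17).

(1.23, 3.17)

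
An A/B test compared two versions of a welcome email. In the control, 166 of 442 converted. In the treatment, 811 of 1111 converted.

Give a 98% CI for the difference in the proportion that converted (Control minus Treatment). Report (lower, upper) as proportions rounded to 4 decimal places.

(-0.4163, -0.2925)

p̂₁ = 166/442 = 0.3756 and p̂₂ = 811/1111 = 0.7300.
SE₁ = √(p̂₁(1−p̂₁)/n₁) = √(0.3756·0.6244/442) = 0.02303; SE₂ = √(0.7300·0.2700/1111) = 0.01332.
Independent samples: SE of the difference = √(SE₁² + SE₂²) = √(0.0005303809 + 0.0001774224) = 0.02660.
z* for 98% confidence is 2.326, so the margin of error is 2.326 × 0.02660 = 0.06187.
Point estimate p̂₁ − p̂₂ = 0.3756 − 0.7300 = -0.3544.
-0.3544 ± 0.06187 → (-0.4163, -0.2925).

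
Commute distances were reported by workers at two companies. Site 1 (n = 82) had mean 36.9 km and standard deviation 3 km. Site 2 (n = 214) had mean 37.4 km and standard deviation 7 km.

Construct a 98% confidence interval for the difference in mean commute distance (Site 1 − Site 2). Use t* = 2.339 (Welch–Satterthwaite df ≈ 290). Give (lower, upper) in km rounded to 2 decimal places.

(-1.86, 0.86)

Standard errors of each mean: 3/√82 = 0.3313 and 7/√214 = 0.4785.
SE(x̄₁ − x̄₂) = √(0.3313² + 0.4785²) = 0.5820 for independent samples with unequal variances.
With t* = 2.339, the margin is 2.339 × 0.5820 = 1.3613.
x̄₁ − x̄₂ = 36.9 − 37.4 = -0.5000; the interval is -0.5000 ± 1.3613 = (-1.86, 0.86).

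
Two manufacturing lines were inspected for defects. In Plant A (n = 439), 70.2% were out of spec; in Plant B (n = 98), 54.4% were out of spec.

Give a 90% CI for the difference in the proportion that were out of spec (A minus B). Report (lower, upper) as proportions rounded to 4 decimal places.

The two standard errors are √(0.7020×0.2980/439) = 0.02183 and √(0.5440×0.4560/98) = 0.05031.
Because the samples are independent, SE_diff = √(0.02183² + 0.05031²) = 0.05484.
Using z* = 1.645 for 90%, ME = 1.645 × 0.05484 = 0.09021.
p̂₁ − p̂₂ = 0.1580; interval 0.1580 ± 0.09021 gives (0.0678, 0.2482).

(0.0678, 0.2482)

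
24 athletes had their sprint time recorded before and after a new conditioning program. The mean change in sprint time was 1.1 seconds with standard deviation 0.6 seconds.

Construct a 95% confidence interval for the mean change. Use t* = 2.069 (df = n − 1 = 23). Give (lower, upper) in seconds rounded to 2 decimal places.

This is a matched-pairs design, so SE = s_d/√n = 0.6/√24 = 0.1225.
Margin = 2.069 × 0.1225 = 0.2535; the interval is 1.1 ± 0.2535 = (0.85, 1.35).

(0.85, 1.35)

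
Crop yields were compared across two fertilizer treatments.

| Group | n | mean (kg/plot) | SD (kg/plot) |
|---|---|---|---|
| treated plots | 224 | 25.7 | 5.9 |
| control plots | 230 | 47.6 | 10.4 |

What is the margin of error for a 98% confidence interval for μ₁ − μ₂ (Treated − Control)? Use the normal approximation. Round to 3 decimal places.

1.840

Standard errors of each mean: 5.9/√224 = 0.3942 and 10.4/√230 = 0.6858.
SE(x̄₁ − x̄₂) = √(0.3942² + 0.6858²) = 0.7910 for independent samples with unequal variances.
With z* = 2.326, the margin is 2.326 × 0.7910 = 1.8399.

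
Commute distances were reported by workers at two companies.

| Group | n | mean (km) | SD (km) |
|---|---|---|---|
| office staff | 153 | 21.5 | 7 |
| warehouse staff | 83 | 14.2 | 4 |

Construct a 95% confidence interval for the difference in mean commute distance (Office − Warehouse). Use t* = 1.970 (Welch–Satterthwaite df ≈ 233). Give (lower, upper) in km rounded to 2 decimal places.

SE₁ = s₁/√n₁ = 7/√153 = 0.5659; SE₂ = 4/√83 = 0.4391.
Independent samples, unequal variances: SE_diff = √(SE₁² + SE₂²) = √(0.32024281 + 0.19280881) = 0.7163.
t* = 1.970, so margin of error = 1.970 × 0.7163 = 1.4111.
Difference in means = 21.5 − 14.2 = 7.3000.
7.3000 ± 1.4111 → (5.89, 8.71).

(5.89, 8.71)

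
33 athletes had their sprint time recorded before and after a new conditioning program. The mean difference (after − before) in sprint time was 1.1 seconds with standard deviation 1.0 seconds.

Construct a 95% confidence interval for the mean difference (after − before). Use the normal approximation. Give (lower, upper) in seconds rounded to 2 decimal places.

(0.76, 1.44)

Paired design: SE = s_d/√n = 1.0/√33 = 0.1741.
z* = 1.960; margin of error = 1.960 × 0.1741 = 0.3412.
1.1 ± 0.3412 → (0.76, 1.44).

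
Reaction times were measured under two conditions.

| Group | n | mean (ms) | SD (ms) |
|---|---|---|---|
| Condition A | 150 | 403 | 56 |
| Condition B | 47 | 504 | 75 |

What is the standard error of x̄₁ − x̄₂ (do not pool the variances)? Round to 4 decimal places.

SE₁ = s₁/√n₁ = 56/√150 = 4.5724; SE₂ = 75/√47 = 10.9399.
Independent samples, unequal variances: SE_diff = √(SE₁² + SE₂²) = √(20.90684176 + 119.68141201) = 11.8570.

11.8570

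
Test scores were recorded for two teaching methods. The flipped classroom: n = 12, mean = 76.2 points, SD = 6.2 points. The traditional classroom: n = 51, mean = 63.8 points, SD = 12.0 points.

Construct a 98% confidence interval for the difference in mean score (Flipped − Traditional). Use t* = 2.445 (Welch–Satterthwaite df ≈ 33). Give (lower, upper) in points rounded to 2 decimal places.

Standard errors of each mean: 6.2/√12 = 1.7898 and 12.0/√51 = 1.6803.
SE(x̄₁ − x̄₂) = √(1.7898² + 1.6803²) = 2.4550 for independent samples with unequal variances.
With t* = 2.445, the margin is 2.445 × 2.4550 = 6.0025.
x̄₁ − x̄₂ = 76.2 − 63.8 = 12.4000; the interval is 12.4000 ± 6.0025 = (6.40, 18.40).

(6.40, 18.40)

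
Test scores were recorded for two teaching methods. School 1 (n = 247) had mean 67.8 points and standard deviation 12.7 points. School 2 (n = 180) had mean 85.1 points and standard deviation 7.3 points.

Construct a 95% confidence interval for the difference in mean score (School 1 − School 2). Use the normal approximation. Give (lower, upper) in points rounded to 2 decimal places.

(-19.21, -15.39)

Per-group SEs: s₁/√n₁ = 12.7/√247 = 0.8081, s₂/√n₂ = 7.3/√180 = 0.5441.
Unpooled SE of the difference: √(0.65302561 + 0.29604481) = 0.9742.
Margin of error = z* · SE = 1.960 × 0.9742 = 1.9094.
x̄₁ − x̄₂ = 67.8 − 85.1 = -17.3000.
CI: -17.3000 ± 1.9094 = (-19.21, -15.39).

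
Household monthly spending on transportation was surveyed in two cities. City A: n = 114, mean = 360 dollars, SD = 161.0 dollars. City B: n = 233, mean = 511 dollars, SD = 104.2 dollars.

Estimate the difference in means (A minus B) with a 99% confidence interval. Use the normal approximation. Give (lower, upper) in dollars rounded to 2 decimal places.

(-193.64, -108.36)

SE₁ = s₁/√n₁ = 161.0/√114 = 15.0790; SE₂ = 104.2/√233 = 6.8264.
Independent samples, unequal variances: SE_diff = √(SE₁² + SE₂²) = √(227.376241 + 46.59973696) = 16.5522.
z* = 2.576, so margin of error = 2.576 × 16.5522 = 42.6385.
Difference in means = 360 − 511 = -151.0000.
-151.0000 ± 42.6385 → (-193.64, -108.36).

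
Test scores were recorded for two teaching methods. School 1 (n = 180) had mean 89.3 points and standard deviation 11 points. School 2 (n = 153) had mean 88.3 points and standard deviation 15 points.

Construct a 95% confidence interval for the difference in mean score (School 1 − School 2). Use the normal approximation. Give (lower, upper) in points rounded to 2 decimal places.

Per-group SEs: s₁/√n₁ = 11/√180 = 0.8199, s₂/√n₂ = 15/√153 = 1.2127.
Unpooled SE of the difference: √(0.67223601 + 1.47064129) = 1.4639.
Margin of error = z* · SE = 1.960 × 1.4639 = 2.8692.
x̄₁ − x̄₂ = 89.3 − 88.3 = 1.0000.
CI: 1.0000 ± 2.8692 = (-1.87, 3.87).

(-1.87, 3.87)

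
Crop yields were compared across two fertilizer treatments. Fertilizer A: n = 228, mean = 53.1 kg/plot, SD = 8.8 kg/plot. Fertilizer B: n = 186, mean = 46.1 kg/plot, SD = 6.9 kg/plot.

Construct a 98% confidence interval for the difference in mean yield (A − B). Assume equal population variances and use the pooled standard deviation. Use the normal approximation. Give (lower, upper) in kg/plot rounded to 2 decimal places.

s_p = √[((n₁−1)s₁² + (n₂−1)s₂²)/(n₁+n₂−2)] = √[(227·8.8² + 185·6.9²)/412] = 8.0028.
SE = 8.0028·√(1/228 + 1/186) = 0.7907.
With z* = 2.326, margin = 2.326 × 0.7907 = 1.8392.
x̄₁ − x̄₂ = 53.1 − 46.1 = 7.0000; interval 7.0000 ± 1.8392 = (5.16, 8.84).

(5.16, 8.84)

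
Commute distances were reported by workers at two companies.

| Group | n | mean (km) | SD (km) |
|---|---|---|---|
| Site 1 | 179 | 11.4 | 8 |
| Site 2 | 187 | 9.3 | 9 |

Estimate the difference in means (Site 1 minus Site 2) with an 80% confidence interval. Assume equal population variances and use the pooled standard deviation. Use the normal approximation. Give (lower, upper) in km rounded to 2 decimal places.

Pooled variance s_p² = [178·8² + 186·9²] / (179+187−2) = 72.6868, so s_p = 8.5257.
SE_diff = s_p·√(1/n₁ + 1/n₂) = 8.5257·√(1/179 + 1/187) = 0.8915.
z* = 1.282; margin = 1.282 × 0.8915 = 1.1429.
Difference = 11.4 − 9.3 = 2.1000.
2.1000 ± 1.1429 → (0.96, 3.24).

(0.96, 3.24)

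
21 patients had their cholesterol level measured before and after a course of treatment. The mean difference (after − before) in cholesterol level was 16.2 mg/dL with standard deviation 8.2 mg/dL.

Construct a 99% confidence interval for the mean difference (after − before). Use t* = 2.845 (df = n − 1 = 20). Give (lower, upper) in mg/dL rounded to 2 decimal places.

(11.11, 21.29)

This is a matched-pairs design, so SE = s_d/√n = 8.2/√21 = 1.7894.
Margin = 2.845 × 1.7894 = 5.0908; the interval is 16.2 ± 5.0908 = (11.11, 21.29).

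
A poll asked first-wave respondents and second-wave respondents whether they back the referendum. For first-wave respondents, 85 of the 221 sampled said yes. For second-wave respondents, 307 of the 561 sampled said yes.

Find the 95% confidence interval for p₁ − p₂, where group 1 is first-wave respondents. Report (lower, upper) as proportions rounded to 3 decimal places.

(-0.239, -0.086)

p̂₁ = 85/221 = 0.3846 and p̂₂ = 307/561 = 0.5472.
SE₁ = √(p̂₁(1−p̂₁)/n₁) = √(0.3846·0.6154/221) = 0.03273; SE₂ = √(0.5472·0.4528/561) = 0.02102.
Independent samples: SE of the difference = √(SE₁² + SE₂²) = √(0.0010712529 + 0.0004418404) = 0.03890.
z* for 95% confidence is 1.960, so the margin of error is 1.960 × 0.03890 = 0.07624.
Point estimate p̂₁ − p̂₂ = 0.3846 − 0.5472 = -0.1626.
-0.1626 ± 0.07624 → (-0.239, -0.086).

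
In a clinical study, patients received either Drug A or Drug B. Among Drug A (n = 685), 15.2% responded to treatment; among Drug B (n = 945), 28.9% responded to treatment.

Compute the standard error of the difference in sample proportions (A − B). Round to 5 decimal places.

The two standard errors are √(0.1520×0.8480/685) = 0.01372 and √(0.2890×0.7110/945) = 0.01475.
Because the samples are independent, SE_diff = √(0.01372² + 0.01475²) = 0.02014.

0.02014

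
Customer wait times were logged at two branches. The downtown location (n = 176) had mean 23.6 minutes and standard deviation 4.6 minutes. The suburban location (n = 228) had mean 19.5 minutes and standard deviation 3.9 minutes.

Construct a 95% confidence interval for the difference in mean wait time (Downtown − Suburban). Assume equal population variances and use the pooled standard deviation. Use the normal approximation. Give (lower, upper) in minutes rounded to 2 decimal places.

(3.27, 4.93)

s_p = √[((n₁−1)s₁² + (n₂−1)s₂²)/(n₁+n₂−2)] = √[(175·4.6² + 227·3.9²)/402] = 4.2190.
SE = 4.2190·√(1/176 + 1/228) = 0.4233.
With z* = 1.960, margin = 1.960 × 0.4233 = 0.8297.
x̄₁ − x̄₂ = 23.6 − 19.5 = 4.1000; interval 4.1000 ± 0.8297 = (3.27, 4.93).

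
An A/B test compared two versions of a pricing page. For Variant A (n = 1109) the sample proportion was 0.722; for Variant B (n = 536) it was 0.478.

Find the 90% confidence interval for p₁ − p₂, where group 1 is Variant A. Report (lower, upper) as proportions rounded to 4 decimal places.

Each SE is √(p̂(1−p̂)/n): √(0.7220·0.2780/1109) = 0.01345 and √(0.4780·0.5220/536) = 0.02158.
SE(p̂₁ − p̂₂) = √(SE₁² + SE₂²) = √(0.0001809025 + 0.0004656964) = 0.02543, since the two samples are independent.
At 90% confidence z* = 1.645; margin = 1.645 × 0.02543 = 0.04183.
The difference is 0.7220 − 0.4780 = 0.2440, so the interval is 0.2440 ± 0.04183 = (0.2022, 0.2858).

(0.2022, 0.2858)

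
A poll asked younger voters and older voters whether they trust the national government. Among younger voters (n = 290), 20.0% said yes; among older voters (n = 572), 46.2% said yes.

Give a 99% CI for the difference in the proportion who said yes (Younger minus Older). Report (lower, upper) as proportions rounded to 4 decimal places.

(-0.3429, -0.1811)

SE₁ = √(p̂₁(1−p̂₁)/n₁) = √(0.2000·0.8000/290) = 0.02349; SE₂ = √(0.4620·0.5380/572) = 0.02085.
Independent samples: SE of the difference = √(SE₁² + SE₂²) = √(0.0005517801 + 0.0004347225) = 0.03141.
z* for 99% confidence is 2.576, so the margin of error is 2.576 × 0.03141 = 0.08091.
Point estimate p̂₁ − p̂₂ = 0.2000 − 0.4620 = -0.2620.
-0.2620 ± 0.08091 → (-0.3429, -0.1811).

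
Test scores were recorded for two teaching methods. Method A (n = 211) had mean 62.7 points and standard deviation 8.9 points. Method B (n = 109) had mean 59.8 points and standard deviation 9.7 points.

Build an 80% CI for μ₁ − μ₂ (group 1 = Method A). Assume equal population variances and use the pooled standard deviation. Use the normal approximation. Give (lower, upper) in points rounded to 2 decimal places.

Pooled variance s_p² = [210·8.9² + 108·9.7²] / (211+109−2) = 84.2636, so s_p = 9.1795.
SE_diff = s_p·√(1/n₁ + 1/n₂) = 9.1795·√(1/211 + 1/109) = 1.0828.
z* = 1.282; margin = 1.282 × 1.0828 = 1.3881.
Difference = 62.7 − 59.8 = 2.9000.
2.9000 ± 1.3881 → (1.51, 4.29).

(1.51, 4.29)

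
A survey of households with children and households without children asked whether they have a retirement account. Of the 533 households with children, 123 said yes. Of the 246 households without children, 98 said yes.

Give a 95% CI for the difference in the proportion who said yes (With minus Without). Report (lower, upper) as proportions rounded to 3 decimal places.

First, p̂₁ = 123/533 = 0.2308; p̂₂ = 98/246 = 0.3984.
The two standard errors are √(0.2308×0.7692/533) = 0.01825 and √(0.3984×0.6016/246) = 0.03121.
Because the samples are independent, SE_diff = √(0.01825² + 0.03121²) = 0.03615.
Using z* = 1.960 for 95%, ME = 1.960 × 0.03615 = 0.07085.
p̂₁ − p̂₂ = -0.1676; interval -0.1676 ± 0.07085 gives (-0.238, -0.097).

(-0.238, -0.097)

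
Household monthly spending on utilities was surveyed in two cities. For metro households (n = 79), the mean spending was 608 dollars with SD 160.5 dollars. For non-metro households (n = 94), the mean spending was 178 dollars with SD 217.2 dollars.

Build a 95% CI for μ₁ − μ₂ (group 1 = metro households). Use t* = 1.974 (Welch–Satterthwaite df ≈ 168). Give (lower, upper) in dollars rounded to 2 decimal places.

Per-group SEs: s₁/√n₁ = 160.5/√79 = 18.0577, s₂/√n₂ = 217.2/√94 = 22.4025.
Unpooled SE of the difference: √(326.08052929 + 501.87200625) = 28.7742.
Margin of error = t* · SE = 1.974 × 28.7742 = 56.8003.
x̄₁ − x̄₂ = 608 − 178 = 430.0000.
CI: 430.0000 ± 56.8003 = (373.20, 486.80).

(373.20, 486.80)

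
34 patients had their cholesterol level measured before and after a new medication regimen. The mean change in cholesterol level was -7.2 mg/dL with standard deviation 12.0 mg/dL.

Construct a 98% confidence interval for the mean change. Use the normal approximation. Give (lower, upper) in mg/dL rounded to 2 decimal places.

This is a matched-pairs design, so SE = s_d/√n = 12.0/√34 = 2.0580.
Margin = 2.326 × 2.0580 = 4.7869; the interval is -7.2 ± 4.7869 = (-11.99, -2.41).

(-11.99, -2.41)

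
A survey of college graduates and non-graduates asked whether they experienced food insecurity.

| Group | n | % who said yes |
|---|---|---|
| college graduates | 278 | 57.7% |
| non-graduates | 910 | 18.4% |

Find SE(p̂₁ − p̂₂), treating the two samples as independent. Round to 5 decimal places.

0.03229

Each SE is √(p̂(1−p̂)/n): √(0.5770·0.4230/278) = 0.02963 and √(0.1840·0.8160/910) = 0.01284.
SE(p̂₁ − p̂₂) = √(SE₁² + SE₂²) = √(0.0008779369 + 0.0001648656) = 0.03229, since the two samples are independent.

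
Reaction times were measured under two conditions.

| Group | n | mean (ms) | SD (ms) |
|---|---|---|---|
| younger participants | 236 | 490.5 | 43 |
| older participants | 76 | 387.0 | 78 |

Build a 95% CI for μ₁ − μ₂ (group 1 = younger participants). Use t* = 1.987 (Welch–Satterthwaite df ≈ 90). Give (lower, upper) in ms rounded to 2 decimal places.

(84.87, 122.13)

Standard errors of each mean: 43/√236 = 2.7991 and 78/√76 = 8.9472.
SE(x̄₁ − x̄₂) = √(2.7991² + 8.9472²) = 9.3748 for independent samples with unequal variances.
With t* = 1.987, the margin is 1.987 × 9.3748 = 18.6277.
x̄₁ − x̄₂ = 490.5 − 387.0 = 103.5000; the interval is 103.5000 ± 18.6277 = (84.87, 122.13).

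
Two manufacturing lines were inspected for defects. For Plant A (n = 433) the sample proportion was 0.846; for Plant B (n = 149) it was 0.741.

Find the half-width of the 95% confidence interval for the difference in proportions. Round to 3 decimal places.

SE₁ = √(p̂₁(1−p̂₁)/n₁) = √(0.8460·0.1540/433) = 0.01735; SE₂ = √(0.7410·0.2590/149) = 0.03589.
Independent samples: SE of the difference = √(SE₁² + SE₂²) = √(0.0003010225 + 0.0012880921) = 0.03986.
z* for 95% confidence is 1.960, so the margin of error is 1.960 × 0.03986 = 0.07813.

0.078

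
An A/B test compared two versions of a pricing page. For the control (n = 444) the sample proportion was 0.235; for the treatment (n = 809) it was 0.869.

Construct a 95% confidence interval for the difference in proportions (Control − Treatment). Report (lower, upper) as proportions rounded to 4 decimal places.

(-0.6798, -0.5882)

SE₁ = √(p̂₁(1−p̂₁)/n₁) = √(0.2350·0.7650/444) = 0.02012; SE₂ = √(0.8690·0.1310/809) = 0.01186.
Independent samples: SE of the difference = √(SE₁² + SE₂²) = √(0.0004048144 + 0.0001406596) = 0.02336.
z* for 95% confidence is 1.960, so the margin of error is 1.960 × 0.02336 = 0.04579.
Point estimate p̂₁ − p̂₂ = 0.2350 − 0.8690 = -0.6340.
-0.6340 ± 0.04579 → (-0.6798, -0.5882).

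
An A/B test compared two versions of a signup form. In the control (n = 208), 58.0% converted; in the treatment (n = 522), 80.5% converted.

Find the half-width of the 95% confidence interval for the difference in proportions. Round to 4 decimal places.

0.0752

The two standard errors are √(0.5800×0.4200/208) = 0.03422 and √(0.8050×0.1950/522) = 0.01734.
Because the samples are independent, SE_diff = √(0.03422² + 0.01734²) = 0.03836.
Using z* = 1.960 for 95%, ME = 1.960 × 0.03836 = 0.07519.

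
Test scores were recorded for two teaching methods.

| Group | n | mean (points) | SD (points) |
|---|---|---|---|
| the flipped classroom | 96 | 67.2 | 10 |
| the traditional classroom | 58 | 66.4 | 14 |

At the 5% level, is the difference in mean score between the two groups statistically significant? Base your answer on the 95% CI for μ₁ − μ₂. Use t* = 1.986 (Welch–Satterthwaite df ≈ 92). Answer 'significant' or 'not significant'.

Per-group SEs: s₁/√n₁ = 10/√96 = 1.0206, s₂/√n₂ = 14/√58 = 1.8383.
Unpooled SE of the difference: √(1.04162436 + 3.37934689) = 2.1026.
Margin of error = t* · SE = 1.986 × 2.1026 = 4.1758.
x̄₁ − x̄₂ = 67.2 − 66.4 = 0.8000.
CI: 0.8000 ± 4.1758 = (-3.3758, 4.9758).
The interval (-3.3758, 4.9758) contains 0, so the difference is not significant.

not significant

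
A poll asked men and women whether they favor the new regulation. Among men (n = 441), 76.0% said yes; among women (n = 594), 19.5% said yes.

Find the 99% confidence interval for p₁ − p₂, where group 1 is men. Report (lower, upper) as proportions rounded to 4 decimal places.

Each SE is √(p̂(1−p̂)/n): √(0.7600·0.2400/441) = 0.02034 and √(0.1950·0.8050/594) = 0.01626.
SE(p̂₁ − p̂₂) = √(SE₁² + SE₂²) = √(0.0004137156 + 0.0002643876) = 0.02604, since the two samples are independent.
At 99% confidence z* = 2.576; margin = 2.576 × 0.02604 = 0.06708.
The difference is 0.7600 − 0.1950 = 0.5650, so the interval is 0.5650 ± 0.06708 = (0.4979, 0.6321).

(0.4979, 0.6321)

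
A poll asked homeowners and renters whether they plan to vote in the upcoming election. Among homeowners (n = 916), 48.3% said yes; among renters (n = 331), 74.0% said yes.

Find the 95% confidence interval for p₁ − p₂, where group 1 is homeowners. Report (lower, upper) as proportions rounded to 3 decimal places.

SE₁ = √(p̂₁(1−p̂₁)/n₁) = √(0.4830·0.5170/916) = 0.01651; SE₂ = √(0.7400·0.2600/331) = 0.02411.
Independent samples: SE of the difference = √(SE₁² + SE₂²) = √(0.0002725801 + 0.0005812921) = 0.02922.
z* for 95% confidence is 1.960, so the margin of error is 1.960 × 0.02922 = 0.05727.
Point estimate p̂₁ − p̂₂ = 0.4830 − 0.7400 = -0.2570.
-0.2570 ± 0.05727 → (-0.314, -0.200).

(-0.314, -0.200)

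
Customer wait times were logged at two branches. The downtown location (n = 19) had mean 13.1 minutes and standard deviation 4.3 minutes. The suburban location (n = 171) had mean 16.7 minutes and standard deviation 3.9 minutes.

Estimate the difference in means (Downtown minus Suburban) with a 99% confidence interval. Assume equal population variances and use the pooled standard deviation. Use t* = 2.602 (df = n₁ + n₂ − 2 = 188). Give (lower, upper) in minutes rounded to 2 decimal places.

(-6.08, -1.12)

s_p = √[((n₁−1)s₁² + (n₂−1)s₂²)/(n₁+n₂−2)] = √[(18·4.3² + 170·3.9²)/188] = 3.9401.
SE = 3.9401·√(1/19 + 1/171) = 0.9528.
With t* = 2.602, margin = 2.602 × 0.9528 = 2.4792.
x̄₁ − x̄₂ = 13.1 − 16.7 = -3.6000; interval -3.6000 ± 2.4792 = (-6.08, -1.12).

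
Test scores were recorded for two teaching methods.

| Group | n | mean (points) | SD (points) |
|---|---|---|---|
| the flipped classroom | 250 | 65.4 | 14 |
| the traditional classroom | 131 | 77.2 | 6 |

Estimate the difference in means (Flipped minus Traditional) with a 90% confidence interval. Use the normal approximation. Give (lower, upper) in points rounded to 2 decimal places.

(-13.49, -10.11)

Per-group SEs: s₁/√n₁ = 14/√250 = 0.8854, s₂/√n₂ = 6/√131 = 0.5242.
Unpooled SE of the difference: √(0.78393316 + 0.27478564) = 1.0289.
Margin of error = z* · SE = 1.645 × 1.0289 = 1.6925.
x̄₁ − x̄₂ = 65.4 − 77.2 = -11.8000.
CI: -11.8000 ± 1.6925 = (-13.49, -10.11).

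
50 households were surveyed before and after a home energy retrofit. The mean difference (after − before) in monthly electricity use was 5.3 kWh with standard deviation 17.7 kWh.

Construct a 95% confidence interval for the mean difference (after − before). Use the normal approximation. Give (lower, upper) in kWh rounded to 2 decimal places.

Paired design: SE = s_d/√n = 17.7/√50 = 2.5032.
z* = 1.960; margin of error = 1.960 × 2.5032 = 4.9063.
5.3 ± 4.9063 → (0.39, 10.21).

(0.39, 10.21)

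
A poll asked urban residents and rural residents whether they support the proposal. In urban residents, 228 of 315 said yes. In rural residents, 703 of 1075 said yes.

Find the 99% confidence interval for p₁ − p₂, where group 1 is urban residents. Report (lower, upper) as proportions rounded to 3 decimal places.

(-0.005, 0.145)

p̂₁ = 228/315 = 0.7238 and p̂₂ = 703/1075 = 0.6540.
SE₁ = √(p̂₁(1−p̂₁)/n₁) = √(0.7238·0.2762/315) = 0.02519; SE₂ = √(0.6540·0.3460/1075) = 0.01451.
Independent samples: SE of the difference = √(SE₁² + SE₂²) = √(0.0006345361 + 0.0002105401) = 0.02907.
z* for 99% confidence is 2.576, so the margin of error is 2.576 × 0.02907 = 0.07488.
Point estimate p̂₁ − p̂₂ = 0.7238 − 0.6540 = 0.0698.
0.0698 ± 0.07488 → (-0.005, 0.145).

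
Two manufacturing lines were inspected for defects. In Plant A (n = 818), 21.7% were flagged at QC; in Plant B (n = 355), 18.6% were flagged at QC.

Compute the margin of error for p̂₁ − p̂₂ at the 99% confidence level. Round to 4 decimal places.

0.0649

SE₁ = √(p̂₁(1−p̂₁)/n₁) = √(0.2170·0.7830/818) = 0.01441; SE₂ = √(0.1860·0.8140/355) = 0.02065.
Independent samples: SE of the difference = √(SE₁² + SE₂²) = √(0.0002076481 + 0.0004264225) = 0.02518.
z* for 99% confidence is 2.576, so the margin of error is 2.576 × 0.02518 = 0.06486.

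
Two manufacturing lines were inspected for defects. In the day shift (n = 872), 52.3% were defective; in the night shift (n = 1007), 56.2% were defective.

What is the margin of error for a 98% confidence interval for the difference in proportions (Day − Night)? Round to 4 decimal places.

SE₁ = √(p̂₁(1−p̂₁)/n₁) = √(0.5230·0.4770/872) = 0.01691; SE₂ = √(0.5620·0.4380/1007) = 0.01563.
Independent samples: SE of the difference = √(SE₁² + SE₂²) = √(0.0002859481 + 0.0002442969) = 0.02303.
z* for 98% confidence is 2.326, so the margin of error is 2.326 × 0.02303 = 0.05357.

0.0536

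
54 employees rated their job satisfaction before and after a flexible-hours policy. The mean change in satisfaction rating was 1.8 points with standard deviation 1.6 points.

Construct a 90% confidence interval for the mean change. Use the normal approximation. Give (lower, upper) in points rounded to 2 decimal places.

Paired design: SE = s_d/√n = 1.6/√54 = 0.2177.
z* = 1.645; margin of error = 1.645 × 0.2177 = 0.3581.
1.8 ± 0.3581 → (1.44, 2.16).

(1.44, 2.16)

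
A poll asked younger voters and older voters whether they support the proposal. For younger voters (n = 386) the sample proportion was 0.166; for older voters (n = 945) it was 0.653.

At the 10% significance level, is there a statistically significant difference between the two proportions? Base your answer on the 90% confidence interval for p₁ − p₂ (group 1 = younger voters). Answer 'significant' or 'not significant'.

Each SE is √(p̂(1−p̂)/n): √(0.1660·0.8340/386) = 0.01894 and √(0.6530·0.3470/945) = 0.01548.
SE(p̂₁ − p̂₂) = √(SE₁² + SE₂²) = √(0.0003587236 + 0.0002396304) = 0.02446, since the two samples are independent.
At 90% confidence z* = 1.645; margin = 1.645 × 0.02446 = 0.04024.
The difference is 0.1660 − 0.6530 = -0.4870, so the interval is -0.4870 ± 0.04024 = (-0.52724, -0.44676).
The interval (-0.52724, -0.44676) does not contain 0, so the difference is significant.

significant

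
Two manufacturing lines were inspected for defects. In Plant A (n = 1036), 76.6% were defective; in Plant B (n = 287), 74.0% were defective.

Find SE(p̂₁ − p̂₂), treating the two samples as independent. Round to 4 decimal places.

The two standard errors are √(0.7660×0.2340/1036) = 0.01315 and √(0.7400×0.2600/287) = 0.02589.
Because the samples are independent, SE_diff = √(0.01315² + 0.02589²) = 0.02904.

0.0290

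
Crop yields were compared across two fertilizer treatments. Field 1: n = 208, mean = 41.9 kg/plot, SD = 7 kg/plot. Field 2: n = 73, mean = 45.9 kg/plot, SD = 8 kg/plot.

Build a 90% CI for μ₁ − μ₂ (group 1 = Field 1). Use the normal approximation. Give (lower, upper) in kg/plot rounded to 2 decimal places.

(-5.73, -2.27)

SE₁ = s₁/√n₁ = 7/√208 = 0.4854; SE₂ = 8/√73 = 0.9363.
Independent samples, unequal variances: SE_diff = √(SE₁² + SE₂²) = √(0.23561316 + 0.87665769) = 1.0546.
z* = 1.645, so margin of error = 1.645 × 1.0546 = 1.7348.
Difference in means = 41.9 − 45.9 = -4.0000.
-4.0000 ± 1.7348 → (-5.73, -2.27).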